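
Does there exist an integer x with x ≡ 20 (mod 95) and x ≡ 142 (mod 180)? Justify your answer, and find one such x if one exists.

No, no such integer exists.

Both moduli are multiples of 5 = gcd(95, 180), so any solution would satisfy x ≡ 20 and x ≡ 142 modulo 5 simultaneously.
But 20 mod 5 = 0 while 142 mod 5 = 2, a contradiction.
Hence the system has no solution.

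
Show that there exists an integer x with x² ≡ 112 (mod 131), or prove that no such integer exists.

Take x = 51. Then 51² = 2601 = 19·131 + 112, so 51² ≡ 112 (mod 131).

x = 51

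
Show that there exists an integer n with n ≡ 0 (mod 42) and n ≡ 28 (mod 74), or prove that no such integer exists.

gcd(42, 74) = 2. A simultaneous solution exists iff 0 ≡ 28 (mod 2); here 0 mod 2 = 0 = 28 mod 2, so it does.
Put n = 0 + 42t, so we need 42t ≡ 28 (mod 74), equivalently (divide by 2) 21t ≡ 14 (mod 37).
Note 21·30 = 630 ≡ 1 (mod 37) (as 630 − 1 = 17·37), so 21⁻¹ ≡ 30.
Therefore t ≡ 30·14 = 420 ≡ 13 (mod 37).
Then n = 0 + 42·13 = 546.
Verify: 546 = 13·42 + 0 and 546 = 7·74 + 28. ✓

n = 546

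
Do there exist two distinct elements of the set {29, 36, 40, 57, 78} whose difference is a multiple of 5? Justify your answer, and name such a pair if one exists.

There is no such pair.

Reduce each element modulo 5: 29↦4, 36↦1, 40↦0, 57↦2, 78↦3.
These 5 residues are pairwise different, hence no difference of two elements is divisible by 5.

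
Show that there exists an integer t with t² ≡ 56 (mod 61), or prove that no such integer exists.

t = 42 works: 42² = 1764, and 1764 − 56 = 1708 = 28·61.

t = 42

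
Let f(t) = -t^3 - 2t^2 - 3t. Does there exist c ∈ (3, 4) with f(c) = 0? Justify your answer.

f has no root in that interval.

Evaluate at the endpoints: f(3) = -54, f(4) = -108 — same sign (negative).
The derivative f'(t) = -3t^2 - 4t - 3 is a quadratic with discriminant (-4)² − 4·(-3)·(-3) = -20 < 0; it never vanishes, so it is always negative (sign of the leading coefficient).
So f is strictly decreasing; between 3 and 4 its values lie between f(3) = -54 and f(4) = -108, all negative. Therefore f has no root in (3, 4).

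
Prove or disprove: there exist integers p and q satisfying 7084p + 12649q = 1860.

No such integers exist.

Both 7084 and 12649 are divisible by gcd(7084, 12649) = 7, hence so is any combination 7084p + 12649q.
But 1860 = 7·265 + 5, so 7 ∤ 1860.
Therefore 7084p + 12649q = 1860 has no solution in integers.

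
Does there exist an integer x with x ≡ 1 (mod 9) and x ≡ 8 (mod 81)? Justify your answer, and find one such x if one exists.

There is no such integer.

Reduce both congruences modulo 9, which divides 9 and 81: they say x ≡ 1 (mod 9) and x ≡ 8 (mod 9).
But 1 mod 9 = 1 while 8 mod 9 = 8, a contradiction.
Therefore no such x exists.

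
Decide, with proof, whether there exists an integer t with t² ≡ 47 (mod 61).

t = 48 works: 48² = 2304, and 2304 − 47 = 2257 = 37·61.

t = 48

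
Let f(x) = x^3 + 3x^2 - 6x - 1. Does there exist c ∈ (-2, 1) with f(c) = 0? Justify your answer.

Yes, f has a root in the interval.

f(-2) = 15 and f(1) = -3, which have opposite signs.
f is continuous everywhere (it is a polynomial), in particular on [-2, 1].
By the Intermediate Value Theorem, f takes the value 0 somewhere in the open interval.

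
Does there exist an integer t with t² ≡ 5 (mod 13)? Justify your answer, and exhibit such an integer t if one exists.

No, no such integer exists.

Since (13 − t)² ≡ t² (mod 13), it suffices to square t = 0, 1, …, 6: the residues are 0, 1, 4, 9, 3, 12, 10.
So the quadratic residues mod 13 are {0, 1, 3, 4, 9, 10, 12}, and 5 is not among them.
Therefore t² ≡ 5 (mod 13) has no solution.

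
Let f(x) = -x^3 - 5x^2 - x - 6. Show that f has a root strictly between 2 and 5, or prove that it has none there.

No.

The endpoint values f(2) = -36 and f(5) = -261 are both negative. Claim: f(x) < 0 for every x in (2, 5).
Shift to the endpoint 2: with x = 2 + u (0 < u < 3), one computes f(2 + u) = -u^3 - 11u^2 - 33u - 36.
All 4 nonzero coefficients of this polynomial in u are negative; hence for u > 0 the value is a sum of negative terms (the constant -36 among them).
Therefore f(x) < 0 throughout (2, 5), and f has no zero there.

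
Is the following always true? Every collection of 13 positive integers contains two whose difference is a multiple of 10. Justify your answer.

Partition the integers by their residue mod 10; there are 10 classes.
Placing 13 integers into 10 classes, some class receives at least two — say a and b.
Equal remainders mean a − b ≡ 0 (mod 10), so 10 divides their difference.

Yes.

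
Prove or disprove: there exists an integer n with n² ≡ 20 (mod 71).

Take n = 34. Then 34² = 1156 = 16·71 + 20, so 34² ≡ 20 (mod 71).

n = 34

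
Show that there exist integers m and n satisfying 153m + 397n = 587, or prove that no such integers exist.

153 and 397 are coprime, so 153m + 397n ranges over all of ℤ.
Euclidean algorithm: 397 = 2·153 + 91, 153 = 1·91 + 62, 91 = 1·62 + 29, 62 = 2·29 + 4, 29 = 7·4 + 1, 4 = 4·1 + 0.
Unwinding: 1 = 29 − 7·4 = 29 − 7·(62 − 2·29) = −7·62 + 15·29 = −7·62 + 15·(91 − 1·62) = 15·91 − 22·62 = 15·91 − 22·(153 − 1·91) = −22·153 + 37·91 = −22·153 + 37·(397 − 2·153) = 37·397 − 96·153, i.e. 153·(-96) + 397·37 = 1.
Multiplying through by 587: m = (-96)·587 = -56352, n = 37·587 = 21719 is a solution.
The general solution is m = -56352 + 397k, n = 21719 − 153k; taking k = 142 gives the smaller pair m = 22, n = -7.
Check: 153·22 + 397·(-7) = 3366 − 2779 = 587. ✓

m = 22, n = -7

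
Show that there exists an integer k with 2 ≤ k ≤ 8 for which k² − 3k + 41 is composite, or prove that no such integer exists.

At k = 4: 4² − 3·4 + 41 = 45 = 3·15, which is composite.

k = 4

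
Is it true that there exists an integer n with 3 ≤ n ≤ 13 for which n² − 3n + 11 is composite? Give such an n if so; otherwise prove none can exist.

n = 12

At n = 12: 12² − 3·12 + 11 = 119 = 7·17, which is composite.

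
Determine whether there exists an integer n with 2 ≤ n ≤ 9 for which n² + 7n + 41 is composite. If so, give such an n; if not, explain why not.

At n = 6: 6² + 7·6 + 41 = 119 = 7·17, which is composite.

n = 6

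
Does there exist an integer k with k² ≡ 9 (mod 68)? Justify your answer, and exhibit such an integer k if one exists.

k = 37 works: 37² = 1369, and 1369 − 9 = 1360 = 20·68.

k = 37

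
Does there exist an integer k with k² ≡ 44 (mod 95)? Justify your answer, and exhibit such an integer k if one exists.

k = 43

k = 43 works: 43² = 1849, and 1849 − 44 = 1805 = 19·95.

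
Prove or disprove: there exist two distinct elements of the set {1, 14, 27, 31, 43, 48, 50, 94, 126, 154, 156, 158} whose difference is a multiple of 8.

14 and 94 are such a pair.

Reduce each element mod 8: 1↦1, 14↦6, 27↦3, 31↦7, 43↦3, 48↦0, 50↦2, 94↦6, 126↦6, 154↦2, 156↦4, 158↦6. The residue 6 repeats (at 14 and 94), and 94 − 14 = 80 = 10·8.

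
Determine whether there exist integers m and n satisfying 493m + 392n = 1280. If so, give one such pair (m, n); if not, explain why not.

Since gcd(493, 392) = 1, every integer is an integer combination of 493 and 392.
Dividing repeatedly: 493 = 1·392 + 101, 392 = 3·101 + 89, 101 = 1·89 + 12, 89 = 7·12 + 5, 12 = 2·5 + 2, 5 = 2·2 + 1, 2 = 2·1 + 0.
Unwinding: 1 = 5 − 2·2 = 5 − 2·(12 − 2·5) = −2·12 + 5·5 = −2·12 + 5·(89 − 7·12) = 5·89 − 37·12 = 5·89 − 37·(101 − 1·89) = −37·101 + 42·89 = −37·101 + 42·(392 − 3·101) = 42·392 − 163·101 = 42·392 − 163·(493 − 1·392) = −163·493 + 205·392, i.e. 493·(-163) + 392·205 = 1.
Scaling by 1280 gives the particular solution (m, n) = (-208640, 262400).
The general solution is m = -208640 + 392k, n = 262400 − 493k; taking k = 533 gives the smaller pair m = 296, n = -369.
Indeed 493·296 + 392·(-369) = 145928 − 144648 = 1280.

m = 296, n = -369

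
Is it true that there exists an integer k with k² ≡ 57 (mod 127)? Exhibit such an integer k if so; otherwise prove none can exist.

Apply Euler's criterion with the prime 127: 57 is a quadratic residue iff 57^63 ≡ 1 (mod 127), and a non-residue iff it is ≡ −1.
Repeated squaring mod 127: 57^2 = 3249 ≡ 74; 57^4 ≡ 74² = 5476 ≡ 15; 57^8 ≡ 15² = 225 ≡ 98; 57^16 ≡ 98² = 9604 ≡ 79; 57^32 ≡ 79² = 6241 ≡ 18.
Since 63 = 32 + 16 + 8 + 4 + 2 + 1, 57^63 ≡ 18 · 79 · 98 · 15 · 74 · 57; multiplying out mod 127: 18·79 = 1422 ≡ 25, then 25·98 = 2450 ≡ 37, then 37·15 = 555 ≡ 47, then 47·74 = 3478 ≡ 49, then 49·57 = 2793 ≡ 126. Thus 57^63 ≡ 126 ≡ −1 (mod 127).
By Euler's criterion 57 is a quadratic non-residue mod 127: no k satisfies k² ≡ 57 (mod 127).

No, no such integer exists.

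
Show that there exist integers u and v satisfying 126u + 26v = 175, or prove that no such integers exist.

gcd(126, 26) = 2, so every integer of the form 126u + 26v is a multiple of 2.
But 175 = 2·87 + 1, so 2 ∤ 175.
So the equation is unsolvable over ℤ.

There are no such integers.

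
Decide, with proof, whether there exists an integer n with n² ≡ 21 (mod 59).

Take n = 32. Then 32² = 1024 = 17·59 + 21, so 32² ≡ 21 (mod 59).

n = 32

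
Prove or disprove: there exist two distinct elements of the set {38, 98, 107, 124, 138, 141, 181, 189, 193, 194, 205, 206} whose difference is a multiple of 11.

38 and 181 are such a pair.

Reduce each element mod 11: 38↦5, 98↦10, 107↦8, 124↦3, 138↦6, 141↦9, 181↦5, 189↦2, 193↦6, 194↦7, 205↦7, 206↦8. The residue 5 repeats (at 38 and 181), and 181 − 38 = 143 = 13·11.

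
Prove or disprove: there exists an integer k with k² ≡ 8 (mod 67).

No such integer exists.

Apply Euler's criterion with the prime 67: 8 is a quadratic residue iff 8^33 ≡ 1 (mod 67), and a non-residue iff it is ≡ −1.
Squaring successively (mod 67): 8^2 = 64 ≡ 64; 8^4 ≡ 64² = 4096 ≡ 9; 8^8 ≡ 9² = 81 ≡ 14; 8^16 ≡ 14² = 196 ≡ 62; 8^32 ≡ 62² = 3844 ≡ 25.
Since 33 = 32 + 1, 8^33 ≡ 25 · 8; multiplying out mod 67: 25·8 = 200 ≡ 66. Thus 8^33 ≡ 66 ≡ −1 (mod 67).
By Euler's criterion 8 is a quadratic non-residue mod 67: no k satisfies k² ≡ 8 (mod 67).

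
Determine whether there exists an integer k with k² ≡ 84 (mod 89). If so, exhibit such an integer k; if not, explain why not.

k = 66

k = 66 works: 66² = 4356, and 4356 − 84 = 4272 = 48·89.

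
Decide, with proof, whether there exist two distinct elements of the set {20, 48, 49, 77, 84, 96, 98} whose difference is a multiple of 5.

Yes: 48 and 98.

Reduce each element mod 5: 20↦0, 48↦3, 49↦4, 77↦2, 84↦4, 96↦1, 98↦3. The residue 3 repeats (at 48 and 98), and 98 − 48 = 50 = 10·5.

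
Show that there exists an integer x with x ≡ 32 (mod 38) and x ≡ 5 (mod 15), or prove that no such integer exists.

x = 260

The moduli 38 and 15 are coprime, so by the Chinese Remainder Theorem a unique solution modulo 570 exists.
Any solution of the first congruence is x = 32 + 38t; substituting into the second, 38t ≡ 5 − 32 ≡ 3 (mod 15).
38 ≡ 8 (mod 15), so this reads 8t ≡ 3 (mod 15). To invert 8 modulo 15: 15 = 1·8 + 7, 8 = 1·7 + 1, 7 = 7·1 + 0, and unwinding, 1 = 8 − 1·7 = 8 − (15 − 1·8) = −15 + 2·8. Thus 8⁻¹ ≡ 2 (mod 15).
Therefore t ≡ 2·3 = 6 (mod 15).
With t = 6: x = 32 + 38·6 = 260.
Check: 260 mod 38 = 32, 260 mod 15 = 5. ✓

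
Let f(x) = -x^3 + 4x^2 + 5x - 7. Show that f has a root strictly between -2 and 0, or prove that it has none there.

f(-2) = 7 and f(0) = -7, which have opposite signs.
f is continuous everywhere (it is a polynomial), in particular on [-2, 0].
By the Intermediate Value Theorem, f takes the value 0 somewhere in the open interval.

Such a root exists.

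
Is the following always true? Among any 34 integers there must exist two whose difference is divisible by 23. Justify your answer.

There are exactly 23 possible remainders on division by 23.
Placing 34 integers into 23 classes, some class receives at least two — say a and b.
Then a ≡ b (mod 23), i.e. 23 ∣ (a − b).

Yes, this is always true.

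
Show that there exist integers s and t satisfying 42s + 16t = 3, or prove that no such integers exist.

gcd(42, 16) = 2, so every integer of the form 42s + 16t is a multiple of 2.
But 3 = 2·1 + 1, so 2 ∤ 3.
Hence no integers s, t satisfy the equation.

No such integers exist.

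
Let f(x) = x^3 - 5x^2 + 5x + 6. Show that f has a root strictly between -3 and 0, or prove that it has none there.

Such a root exists.

f(-3) = -81 and f(0) = 6, which have opposite signs.
As a polynomial, f is continuous on every closed interval.
By the Intermediate Value Theorem, f takes the value 0 somewhere in the open interval.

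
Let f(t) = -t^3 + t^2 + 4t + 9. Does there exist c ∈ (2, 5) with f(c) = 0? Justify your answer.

f(2) = 13 and f(5) = -71, which have opposite signs.
f is continuous everywhere (it is a polynomial), in particular on [2, 5].
By the Intermediate Value Theorem, f takes the value 0 somewhere in the open interval.

Such a root exists.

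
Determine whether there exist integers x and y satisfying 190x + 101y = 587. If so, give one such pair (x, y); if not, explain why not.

x = 10, y = -13

Since gcd(190, 101) = 1, every integer is an integer combination of 190 and 101.
Dividing repeatedly: 190 = 1·101 + 89, 101 = 1·89 + 12, 89 = 7·12 + 5, 12 = 2·5 + 2, 5 = 2·2 + 1, 2 = 2·1 + 0.
Working back up the chain: 1 = 5 − 2·2 = 5 − 2·(12 − 2·5) = −2·12 + 5·5 = −2·12 + 5·(89 − 7·12) = 5·89 − 37·12 = 5·89 − 37·(101 − 1·89) = −37·101 + 42·89 = −37·101 + 42·(190 − 1·101) = 42·190 − 79·101. So 190·42 + 101·(-79) = 1.
Times 587: 190·24654 + 101·(-46373) = 587, so (24654, -46373) solves it.
Subtracting 244·101 from x and adding 244·190 to y gives the tidier solution (10, -13).
Indeed 190·10 + 101·(-13) = 1900 − 1313 = 587.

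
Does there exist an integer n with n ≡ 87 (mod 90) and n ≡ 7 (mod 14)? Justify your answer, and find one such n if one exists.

Here gcd(90, 14) = 2, and both 87 and 7 leave remainder 1 mod 2, so the system is consistent.
Step through n = 87, 87 + 90, 87 + 2·90, …: the values 87, 177, 267, 357 reduce mod 14 to 3, 9, 1, 7. The value 357 hits 7.
Verify: 357 = 3·90 + 87 and 357 = 25·14 + 7. ✓

n = 357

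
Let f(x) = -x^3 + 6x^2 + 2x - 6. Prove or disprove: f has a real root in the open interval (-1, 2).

f(-1) = -1 and f(2) = 14, which have opposite signs.
Since f is a polynomial it is continuous on [-1, 2].
By the Intermediate Value Theorem f must vanish at some point of (-1, 2).

Yes, f has a root in the interval.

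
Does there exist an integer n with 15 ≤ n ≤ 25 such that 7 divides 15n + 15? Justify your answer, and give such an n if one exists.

For n = 15, 16, …, 19 the values 240, 255, 270, 285, 300 are not multiples of 7. At n = 20 we get 15·20 + 15 = 315, and 315 = 7·45.

n = 20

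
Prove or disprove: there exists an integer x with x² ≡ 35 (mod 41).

Apply Euler's criterion with the prime 41: 35 is a quadratic residue iff 35^20 ≡ 1 (mod 41), and a non-residue iff it is ≡ −1.
Repeated squaring mod 41: 35^2 = 1225 ≡ 36; 35^4 ≡ 36² = 1296 ≡ 25; 35^8 ≡ 25² = 625 ≡ 10; 35^16 ≡ 10² = 100 ≡ 18.
Since 20 = 16 + 4, 35^20 ≡ 18 · 25; multiplying out mod 41: 18·25 = 450 ≡ 40. Thus 35^20 ≡ 40 ≡ −1 (mod 41).
By Euler's criterion 35 is a quadratic non-residue mod 41: no x satisfies x² ≡ 35 (mod 41).

There is no such integer.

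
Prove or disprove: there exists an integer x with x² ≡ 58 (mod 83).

83 is prime, so by Euler's criterion 58 is a square mod 83 iff 58^((83−1)/2) = 58^41 ≡ 1 (mod 83).
Squaring successively (mod 83): 58^2 = 3364 ≡ 44; 58^4 ≡ 44² = 1936 ≡ 27; 58^8 ≡ 27² = 729 ≡ 65; 58^16 ≡ 65² = 4225 ≡ 75; 58^32 ≡ 75² = 5625 ≡ 64.
Since 41 = 32 + 8 + 1, 58^41 ≡ 64 · 65 · 58; multiplying out mod 83: 64·65 = 4160 ≡ 10, then 10·58 = 580 ≡ 82. Thus 58^41 ≡ 82 ≡ −1 (mod 83).
By Euler's criterion 58 is a quadratic non-residue mod 83: no x satisfies x² ≡ 58 (mod 83).

No, no such integer exists.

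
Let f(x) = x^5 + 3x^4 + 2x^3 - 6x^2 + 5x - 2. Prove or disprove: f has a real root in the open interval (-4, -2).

No such root exists.

f(-4) = -502 and f(-2) = -36, both negative, so a sign-change argument is unavailable; we show f keeps this sign on the whole interval.
Shift to the endpoint -2: with x = -2 − u (0 < u < 2), one computes f(-2 − u) = -u^5 - 7u^4 - 18u^3 - 26u^2 - 37u - 36.
All 6 nonzero coefficients of this polynomial in u are negative; hence for u > 0 the value is a sum of negative terms (the constant -36 among them).
So f is strictly negative on (-4, -2); no root exists in the interval.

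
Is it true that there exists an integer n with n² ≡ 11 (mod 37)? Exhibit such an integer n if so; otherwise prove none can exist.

n = 23

n = 23 works: 23² = 529, and 529 − 11 = 518 = 14·37.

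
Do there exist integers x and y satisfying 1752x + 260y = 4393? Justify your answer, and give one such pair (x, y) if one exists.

No such integers exist.

Any value of 1752x + 260y is a multiple of gcd(1752, 260) = 4.
But 4393 = 4·1098 + 1, so 4 ∤ 4393.
Therefore 1752x + 260y = 4393 has no solution in integers.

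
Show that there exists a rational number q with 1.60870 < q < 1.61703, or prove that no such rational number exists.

Multiplying by 13: 13·1.60870 = 20.91310 and 13·1.61703 = 21.02139, so the integer 21 lies strictly between them.
Hence 21/13 is a rational number with 1.60870 < 21/13 < 1.61703.

q = 21/13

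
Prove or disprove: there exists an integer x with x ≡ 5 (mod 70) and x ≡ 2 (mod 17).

x = 495

Since 70 and 17 share no common factor, CRT says the pair of congruences has a solution (unique mod 1190).
Any solution of the first congruence is x = 5 + 70t; substituting into the second, 70t ≡ 2 − 5 ≡ 14 (mod 17).
70 ≡ 2 (mod 17), so this reads 2t ≡ 14 (mod 17). Note 2·9 = 18 ≡ 1 (mod 17) (as 18 − 1 = 1·17), so 2⁻¹ ≡ 9.
Therefore t ≡ 9·14 = 126 ≡ 7 (mod 17).
Taking t = 7 gives x = 5 + 70·7 = 495.
Indeed 495 ≡ 5 (mod 70) and 495 ≡ 2 (mod 17).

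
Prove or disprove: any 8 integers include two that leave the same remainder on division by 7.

Each integer lies in one of the 7 residue classes modulo 7.
With 8 integers and only 7 classes, the pigeonhole principle forces two of them, say a and b, into the same class.
So a and b have equal remainders mod 7, which is exactly what was to be shown.

True.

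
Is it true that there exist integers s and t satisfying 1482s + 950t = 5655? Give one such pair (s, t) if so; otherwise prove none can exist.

gcd(1482, 950) = 38, so every integer of the form 1482s + 950t is a multiple of 38.
However 5655 leaves remainder 31 on division by 38.
So the equation is unsolvable over ℤ.

No, no such integers exist.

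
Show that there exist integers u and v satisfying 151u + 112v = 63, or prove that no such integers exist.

151 and 112 are coprime, so 151u + 112v ranges over all of ℤ.
Euclidean algorithm: 151 = 1·112 + 39, 112 = 2·39 + 34, 39 = 1·34 + 5, 34 = 6·5 + 4, 5 = 1·4 + 1, 4 = 4·1 + 0.
Unwinding: 1 = 5 − 1·4 = 5 − (34 − 6·5) = −34 + 7·5 = −34 + 7·(39 − 1·34) = 7·39 − 8·34 = 7·39 − 8·(112 − 2·39) = −8·112 + 23·39 = −8·112 + 23·(151 − 1·112) = 23·151 − 31·112, i.e. 151·23 + 112·(-31) = 1.
Scaling by 63 gives the particular solution (u, v) = (1449, -1953).
Subtracting 12·112 from u and adding 12·151 to v gives the tidier solution (105, -141).
Indeed 151·105 + 112·(-141) = 15855 − 15792 = 63.

u = 105, v = -141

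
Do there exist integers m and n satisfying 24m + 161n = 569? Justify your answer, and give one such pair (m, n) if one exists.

24 and 161 are coprime, so 24m + 161n ranges over all of ℤ.
Run the Euclidean algorithm on 161 and 24: 161 = 6·24 + 17, 24 = 1·17 + 7, 17 = 2·7 + 3, 7 = 2·3 + 1, 3 = 3·1 + 0.
Working back up the chain: 1 = 7 − 2·3 = 7 − 2·(17 − 2·7) = −2·17 + 5·7 = −2·17 + 5·(24 − 1·17) = 5·24 − 7·17 = 5·24 − 7·(161 − 6·24) = −7·161 + 47·24. So 24·47 + 161·(-7) = 1.
Times 569: 24·26743 + 161·(-3983) = 569, so (26743, -3983) solves it.
Subtracting 166·161 from m and adding 166·24 to n gives the tidier solution (17, 1).
Check: 24·17 + 161·1 = 408 + 161 = 569. ✓

m = 17, n = 1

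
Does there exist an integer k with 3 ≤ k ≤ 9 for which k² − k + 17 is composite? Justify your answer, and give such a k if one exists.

No such integer k in that range exists.

The values for k = 3, 4, …, 9 are 23, 29, 37, 47, 59, 73, 89, and each of these is prime.
So no value in the range makes the expression composite.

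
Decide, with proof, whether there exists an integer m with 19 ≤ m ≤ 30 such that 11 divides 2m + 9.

m = 23

Scanning upward from m = 19 gives 47, 49, 51, 53, none divisible by 11. At m = 23 we get 2·23 + 9 = 55, and 55 = 11·5.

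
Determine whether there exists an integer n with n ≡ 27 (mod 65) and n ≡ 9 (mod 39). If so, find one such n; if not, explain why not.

Reduce both congruences modulo 13, which divides 65 and 39: they say n ≡ 27 (mod 13) and n ≡ 9 (mod 13).
However 27 ≡ 1 and 9 ≡ 9 (mod 13), and 1 ≠ 9.
So no integer satisfies both congruences.

No such integer exists.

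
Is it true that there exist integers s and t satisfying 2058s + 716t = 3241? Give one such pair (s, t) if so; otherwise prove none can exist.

There are no such integers.

gcd(2058, 716) = 2, so every integer of the form 2058s + 716t is a multiple of 2.
But 3241 = 2·1620 + 1, so 2 ∤ 3241.
Therefore 2058s + 716t = 3241 has no solution in integers.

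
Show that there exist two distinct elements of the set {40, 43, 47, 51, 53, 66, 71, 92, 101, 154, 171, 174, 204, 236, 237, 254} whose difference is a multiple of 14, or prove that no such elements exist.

Yes: 40 and 236.

Both 40 and 236 leave remainder 12 on division by 14; their difference 196 = 14·14 is a multiple of 14.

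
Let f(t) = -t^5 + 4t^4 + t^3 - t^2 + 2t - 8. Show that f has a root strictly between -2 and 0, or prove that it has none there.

f(-2) = 72 and f(0) = -8, which have opposite signs.
f is continuous everywhere (it is a polynomial), in particular on [-2, 0].
By the Intermediate Value Theorem f must vanish at some point of (-2, 0).

Such a root exists.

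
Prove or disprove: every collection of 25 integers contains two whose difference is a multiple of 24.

Partition the integers by their residue mod 24; there are 24 classes.
Placing 25 integers into 24 classes, some class receives at least two — say a and b.
Then a ≡ b (mod 24), i.e. 24 ∣ (a − b).

True.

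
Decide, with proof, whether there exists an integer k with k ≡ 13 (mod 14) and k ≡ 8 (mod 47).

Since 14 and 47 share no common factor, CRT says the pair of congruences has a solution (unique mod 658).
Write k = 13 + 14t and require 13 + 14t ≡ 8 (mod 47), i.e. 14t ≡ 42 (mod 47).
To invert 14 modulo 47: 47 = 3·14 + 5, 14 = 2·5 + 4, 5 = 1·4 + 1, 4 = 4·1 + 0, and unwinding, 1 = 5 − 1·4 = 5 − (14 − 2·5) = −14 + 3·5 = −14 + 3·(47 − 3·14) = 3·47 − 10·14. Thus 14⁻¹ ≡ -10 ≡ 37 (mod 47).
Multiplying by 37: t ≡ 37·42 = 1554 ≡ 3 (mod 47).
Taking t = 3 gives k = 13 + 14·3 = 55.
Verify: 55 = 3·14 + 13 and 55 = 1·47 + 8. ✓

k = 55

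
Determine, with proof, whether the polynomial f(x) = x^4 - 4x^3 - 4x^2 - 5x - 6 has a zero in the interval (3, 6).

Such a root exists.

f(3) = -84 and f(6) = 252, which have opposite signs.
f is continuous everywhere (it is a polynomial), in particular on [3, 6].
By the Intermediate Value Theorem f must vanish at some point of (3, 6).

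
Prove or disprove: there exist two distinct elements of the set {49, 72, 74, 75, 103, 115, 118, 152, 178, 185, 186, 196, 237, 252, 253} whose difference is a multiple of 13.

49 mod 13 = 10 and 75 mod 13 = 10, so 75 − 49 = 26 = 2·13.

49 and 75 are such a pair.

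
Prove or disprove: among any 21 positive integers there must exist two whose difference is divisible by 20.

Partition the integers by their residue mod 20; there are 20 classes.
With 21 integers and only 20 classes, the pigeonhole principle forces two of them, say a and b, into the same class.
Equal remainders mean a − b ≡ 0 (mod 20), so 20 divides their difference.

True.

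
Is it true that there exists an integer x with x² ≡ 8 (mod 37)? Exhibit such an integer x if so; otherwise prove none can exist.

No such integer exists.

37 is prime, so by Euler's criterion 8 is a square mod 37 iff 8^((37−1)/2) = 8^18 ≡ 1 (mod 37).
Squaring successively (mod 37): 8^2 = 64 ≡ 27; 8^4 ≡ 27² = 729 ≡ 26; 8^8 ≡ 26² = 676 ≡ 10; 8^16 ≡ 10² = 100 ≡ 26.
Since 18 = 16 + 2, 8^18 ≡ 26 · 27; multiplying out mod 37: 26·27 = 702 ≡ 36. Thus 8^18 ≡ 36 ≡ −1 (mod 37).
By Euler's criterion 8 is a quadratic non-residue mod 37: no x satisfies x² ≡ 8 (mod 37).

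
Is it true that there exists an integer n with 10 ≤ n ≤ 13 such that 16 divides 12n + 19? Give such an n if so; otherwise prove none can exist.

For n = 10, 11, 12, 13 the values of 12n + 19 modulo 16 are 11, 7, 3, 15 respectively.
The residue 0 does not occur, so no n in [10, 13] makes 12n + 19 a multiple of 16.

There is no such integer n in that range.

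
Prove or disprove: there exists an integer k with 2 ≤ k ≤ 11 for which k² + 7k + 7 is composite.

k = 10

At k = 10: 10² + 7·10 + 7 = 177 = 3·59, which is composite.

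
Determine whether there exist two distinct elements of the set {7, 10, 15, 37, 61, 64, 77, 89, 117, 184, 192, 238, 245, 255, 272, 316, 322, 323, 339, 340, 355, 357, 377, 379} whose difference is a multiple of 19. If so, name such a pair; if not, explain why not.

7 and 64 are such a pair.

Reduce each element mod 19: 7↦7, 10↦10, 15↦15, 37↦18, 61↦4, 64↦7, 77↦1, 89↦13, 117↦3, 184↦13, 192↦2, 238↦10, 245↦17, 255↦8, 272↦6, 316↦12, 322↦18, 323↦0, 339↦16, 340↦17, 355↦13, 357↦15, 377↦16, 379↦18. The residue 7 repeats (at 7 and 64), and 64 − 7 = 57 = 3·19.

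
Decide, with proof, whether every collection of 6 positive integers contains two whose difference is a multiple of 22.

No, the set {27, 28, 29, 30, 31, 32} is a counterexample.

Try 6 consecutive integers, 27, 28, …, 32. Their remainders mod 22 are 5, 6, 7, 8, 9, 10 — pairwise different, as any 6 ≤ 22 consecutive integers have distinct residues.
No two share a residue, so no pair has difference divisible by 22; the claim fails for this set.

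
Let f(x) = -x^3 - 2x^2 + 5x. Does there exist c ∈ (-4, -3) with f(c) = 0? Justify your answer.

Yes, such a c exists.

f(-4) = 12 and f(-3) = -6, which have opposite signs.
As a polynomial, f is continuous on every closed interval.
By the Intermediate Value Theorem f must vanish at some point of (-4, -3).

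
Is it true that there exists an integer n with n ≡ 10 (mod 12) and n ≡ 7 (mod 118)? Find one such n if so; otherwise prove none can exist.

There is no such integer.

Reduce both congruences modulo 2, which divides 12 and 118: they say n ≡ 10 (mod 2) and n ≡ 7 (mod 2).
These are incompatible: 10 − 7 = 3 is not divisible by 2.
Hence the system has no solution.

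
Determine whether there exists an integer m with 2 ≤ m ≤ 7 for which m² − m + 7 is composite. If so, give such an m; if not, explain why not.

At m = 2: 2² − 2 + 7 = 9 = 3·3, which is composite.

m = 2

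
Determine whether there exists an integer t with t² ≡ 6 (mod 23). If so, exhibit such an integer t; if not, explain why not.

t = 11

t = 11 works: 11² = 121, and 121 − 6 = 115 = 5·23.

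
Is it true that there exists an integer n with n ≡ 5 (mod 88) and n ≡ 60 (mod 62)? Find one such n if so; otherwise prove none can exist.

No, no such integer exists.

Both moduli are multiples of 2 = gcd(88, 62), so any solution would satisfy n ≡ 5 and n ≡ 60 modulo 2 simultaneously.
However 5 ≡ 1 and 60 ≡ 0 (mod 2), and 1 ≠ 0.
Hence the system has no solution.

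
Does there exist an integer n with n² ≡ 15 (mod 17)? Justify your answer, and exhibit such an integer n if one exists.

n = 7

n = 7 works: 7² = 49, and 49 − 15 = 34 = 2·17.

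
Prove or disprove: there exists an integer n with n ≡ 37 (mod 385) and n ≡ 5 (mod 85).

gcd(385, 85) = 5. If n ≡ 37 (mod 385) and n ≡ 5 (mod 85), then n ≡ 37 (mod 5) and n ≡ 5 (mod 5).
But 37 mod 5 = 2 while 5 mod 5 = 0, a contradiction.
So no integer satisfies both congruences.

No, no such integer exists.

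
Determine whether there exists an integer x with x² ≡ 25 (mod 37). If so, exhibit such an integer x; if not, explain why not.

x = 32

x = 32 works: 32² = 1024, and 1024 − 25 = 999 = 27·37.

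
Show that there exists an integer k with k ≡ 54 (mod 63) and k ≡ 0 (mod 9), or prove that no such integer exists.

k = 54

The moduli are not coprime: gcd(63, 9) = 9. Compatibility requires 9 ∣ (0 − 54) = -54, which holds, so solutions exist.
The smallest candidate k = 54 works directly: 54 ≡ 0 (mod 9).
Verify: 54 = 0·63 + 54 and 54 = 6·9 + 0. ✓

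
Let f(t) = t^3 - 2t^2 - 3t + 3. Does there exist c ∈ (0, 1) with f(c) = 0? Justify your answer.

f(0) = 3 and f(1) = -1, which have opposite signs.
As a polynomial, f is continuous on every closed interval.
By the Intermediate Value Theorem, f takes the value 0 somewhere in the open interval.

Yes, f has a root in the interval.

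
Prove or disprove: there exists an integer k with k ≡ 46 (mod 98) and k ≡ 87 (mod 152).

There is no such integer.

gcd(98, 152) = 2. If k ≡ 46 (mod 98) and k ≡ 87 (mod 152), then k ≡ 46 (mod 2) and k ≡ 87 (mod 2).
These are incompatible: 46 − 87 = -41 is not divisible by 2.
Therefore no such k exists.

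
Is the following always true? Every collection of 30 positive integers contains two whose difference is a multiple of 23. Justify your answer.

True.

There are exactly 23 possible remainders on division by 23.
Since 30 > 23, two of the 30 integers must share a residue class by the pigeonhole principle; call them a and b.
Then a ≡ b (mod 23), i.e. 23 ∣ (a − b).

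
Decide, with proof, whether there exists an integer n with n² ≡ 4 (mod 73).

n = 71

n = 71 works: 71² = 5041, and 5041 − 4 = 5037 = 69·73.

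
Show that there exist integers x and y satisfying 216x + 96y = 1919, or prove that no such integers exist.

Any value of 216x + 96y is a multiple of gcd(216, 96) = 24.
But 1919 is not a multiple of 24 (it leaves remainder 23).
Hence no integers x, y satisfy the equation.

There are no such integers.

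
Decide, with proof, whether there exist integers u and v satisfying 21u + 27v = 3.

u = 4, v = -3

gcd(21, 27) = 3, and 3 divides 3, so integer solutions exist.
Dividing through by 3 reduces the equation to 7u + 9v = 1.
Euclidean algorithm: 9 = 1·7 + 2, 7 = 3·2 + 1, 2 = 2·1 + 0.
Back-substituting, 1 = 7 − 3·2 = 7 − 3·(9 − 1·7) = −3·9 + 4·7; that is, 7·4 + 9·(-3) = 1.
This gives the solution u = 4, v = -3 directly.
Indeed 21·4 + 27·(-3) = 84 − 81 = 3.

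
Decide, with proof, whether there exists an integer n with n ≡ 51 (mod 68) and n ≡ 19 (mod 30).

Here gcd(68, 30) = 2, and both 51 and 19 leave remainder 1 mod 2, so the system is consistent.
Write n = 51 + 68t. Then 68t ≡ 19 − 51 ≡ 28 (mod 30); dividing through by 2 gives 34t ≡ 14 (mod 15).
34 ≡ 4 (mod 15), so this reads 4t ≡ 14 (mod 15). To invert 4 modulo 15: 15 = 3·4 + 3, 4 = 1·3 + 1, 3 = 3·1 + 0, and unwinding, 1 = 4 − 1·3 = 4 − (15 − 3·4) = −15 + 4·4. Thus 4⁻¹ ≡ 4 (mod 15).
Therefore t ≡ 4·14 = 56 ≡ 11 (mod 15).
Then n = 51 + 68·11 = 799.
Indeed 799 ≡ 51 (mod 68) and 799 ≡ 19 (mod 30).

n = 799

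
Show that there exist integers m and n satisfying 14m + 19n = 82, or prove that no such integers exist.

Since gcd(14, 19) = 1, every integer is an integer combination of 14 and 19.
Run the Euclidean algorithm on 19 and 14: 19 = 1·14 + 5, 14 = 2·5 + 4, 5 = 1·4 + 1, 4 = 4·1 + 0.
Working back up the chain: 1 = 5 − 1·4 = 5 − (14 − 2·5) = −14 + 3·5 = −14 + 3·(19 − 1·14) = 3·19 − 4·14. So 14·(-4) + 19·3 = 1.
Multiplying through by 82: m = (-4)·82 = -328, n = 3·82 = 246 is a solution.
Adding 18·19 to m and subtracting 18·14 from n gives the tidier solution (14, -6).
Indeed 14·14 + 19·(-6) = 196 − 114 = 82.

m = 14, n = -6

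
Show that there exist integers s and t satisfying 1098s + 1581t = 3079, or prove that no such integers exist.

Any value of 1098s + 1581t is a multiple of gcd(1098, 1581) = 3.
However 3079 leaves remainder 1 on division by 3.
So the equation is unsolvable over ℤ.

No, no such integers exist.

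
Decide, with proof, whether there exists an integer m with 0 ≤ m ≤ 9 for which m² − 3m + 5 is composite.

At m = 7: 7² − 3·7 + 5 = 33 = 3·11, which is composite.

m = 7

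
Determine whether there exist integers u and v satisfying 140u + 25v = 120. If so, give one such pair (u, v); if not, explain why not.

Since gcd(140, 25) = 5 and 120 = 5·24, Bézout's identity guarantees a solution.
Dividing through by 5 reduces the equation to 28u + 5v = 24.
Run the Euclidean algorithm on 28 and 5: 28 = 5·5 + 3, 5 = 1·3 + 2, 3 = 1·2 + 1, 2 = 2·1 + 0.
Back-substituting, 1 = 3 − 1·2 = 3 − (5 − 1·3) = −5 + 2·3 = −5 + 2·(28 − 5·5) = 2·28 − 11·5; that is, 28·2 + 5·(-11) = 1.
Times 24: 28·48 + 5·(-264) = 24, so (48, -264) solves it.
Shifting by a multiple of (5, −28) keeps it a solution: u = 48 − 9·5 = 3, v = -264 + 9·28 = -12.
Indeed 140·3 + 25·(-12) = 420 − 300 = 120.

u = 3, v = -12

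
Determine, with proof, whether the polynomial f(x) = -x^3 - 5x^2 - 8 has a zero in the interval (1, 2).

No.

f(1) = -14 and f(2) = -36, both negative, so a sign-change argument is unavailable; we show f keeps this sign on the whole interval.
Shift to the endpoint 1: with x = 1 + u (0 < u < 1), one computes f(1 + u) = -u^3 - 8u^2 - 13u - 14.
The nonzero coefficients here are all negative, so for u > 0 every term is negative (or zero), and the constant term -14 is strictly negative.
So f is strictly negative on (1, 2); no root exists in the interval.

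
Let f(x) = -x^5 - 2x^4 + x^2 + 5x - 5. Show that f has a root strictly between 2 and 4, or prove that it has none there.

f has no root in that interval.

f(2) = -55 and f(4) = -1505, both negative, so a sign-change argument is unavailable; we show f keeps this sign on the whole interval.
Shift to the endpoint 2: with x = 2 + u (0 < u < 2), one computes f(2 + u) = -u^5 - 12u^4 - 56u^3 - 127u^2 - 135u - 55.
The nonzero coefficients here are all negative, so for u > 0 every term is negative (or zero), and the constant term -55 is strictly negative.
Therefore f(x) < 0 throughout (2, 4), and f has no zero there.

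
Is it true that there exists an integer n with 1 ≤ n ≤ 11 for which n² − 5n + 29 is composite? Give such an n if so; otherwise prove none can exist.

n = 1

At n = 1: 1² − 5·1 + 29 = 25 = 5·5, which is composite.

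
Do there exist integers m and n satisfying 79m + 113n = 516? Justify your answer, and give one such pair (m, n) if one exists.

m = 38, n = -22

Since gcd(79, 113) = 1, every integer is an integer combination of 79 and 113.
Euclidean algorithm: 113 = 1·79 + 34, 79 = 2·34 + 11, 34 = 3·11 + 1, 11 = 11·1 + 0.
Unwinding: 1 = 34 − 3·11 = 34 − 3·(79 − 2·34) = −3·79 + 7·34 = −3·79 + 7·(113 − 1·79) = 7·113 − 10·79, i.e. 79·(-10) + 113·7 = 1.
Multiplying through by 516: m = (-10)·516 = -5160, n = 7·516 = 3612 is a solution.
The general solution is m = -5160 + 113k, n = 3612 − 79k; taking k = 46 gives the smaller pair m = 38, n = -22.
Check: 79·38 + 113·(-22) = 3002 − 2486 = 516. ✓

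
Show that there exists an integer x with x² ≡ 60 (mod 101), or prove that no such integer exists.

No such integer exists.

Apply Euler's criterion with the prime 101: 60 is a quadratic residue iff 60^50 ≡ 1 (mod 101), and a non-residue iff it is ≡ −1.
Squaring successively (mod 101): 60^2 = 3600 ≡ 65; 60^4 ≡ 65² = 4225 ≡ 84; 60^8 ≡ 84² = 7056 ≡ 87; 60^16 ≡ 87² = 7569 ≡ 95; 60^32 ≡ 95² = 9025 ≡ 36.
Since 50 = 32 + 16 + 2, 60^50 ≡ 36 · 95 · 65; multiplying out mod 101: 36·95 = 3420 ≡ 87, then 87·65 = 5655 ≡ 100. Thus 60^50 ≡ 100 ≡ −1 (mod 101).
The value −1 means 60 is a non-residue modulo 101, so x² ≡ 60 (mod 101) is impossible.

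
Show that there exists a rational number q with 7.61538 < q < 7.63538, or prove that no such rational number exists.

q = 61/8

Multiplying by 8: 8·7.61538 = 60.92304 and 8·7.63538 = 61.08304, so the integer 61 lies strictly between them.
So q = 61/8 works: it is a ratio of integers, and dividing 8·7.61538 < 61 < 8·7.63538 through by 8 gives 7.61538 < 61/8 < 7.63538.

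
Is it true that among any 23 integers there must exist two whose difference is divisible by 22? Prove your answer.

Yes, this is always true.

Each integer lies in one of the 22 residue classes modulo 22.
Since 23 > 22, two of the 23 integers must share a residue class by the pigeonhole principle; call them a and b.
Equal remainders mean a − b ≡ 0 (mod 22), so 22 divides their difference.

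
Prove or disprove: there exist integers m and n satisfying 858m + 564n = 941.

There are no such integers.

Any value of 858m + 564n is a multiple of gcd(858, 564) = 6.
However 941 leaves remainder 5 on division by 6.
Hence no integers m, n satisfy the equation.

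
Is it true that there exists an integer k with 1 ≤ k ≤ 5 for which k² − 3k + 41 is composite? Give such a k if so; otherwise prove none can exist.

k = 2

At k = 2: 2² − 3·2 + 41 = 39 = 3·13, which is composite.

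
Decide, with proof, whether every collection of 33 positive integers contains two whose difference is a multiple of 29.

Yes.

Each integer lies in one of the 29 residue classes modulo 29.
With 33 integers and only 29 classes, the pigeonhole principle forces two of them, say a and b, into the same class.
Equal remainders mean a − b ≡ 0 (mod 29), so 29 divides their difference.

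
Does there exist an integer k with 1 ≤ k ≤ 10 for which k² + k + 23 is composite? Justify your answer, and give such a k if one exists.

k = 10

At k = 10: 10² + 10 + 23 = 133 = 7·19, which is composite.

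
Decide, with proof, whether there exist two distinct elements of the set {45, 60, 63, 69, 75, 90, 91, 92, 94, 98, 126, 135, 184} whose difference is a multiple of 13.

Reduce each element modulo 13: 45↦6, 60↦8, 63↦11, 69↦4, 75↦10, 90↦12, 91↦0, 92↦1, 94↦3, 98↦7, 126↦9, 135↦5, 184↦2.
All 13 residues are distinct, so no two elements differ by a multiple of 13.

There is no such pair.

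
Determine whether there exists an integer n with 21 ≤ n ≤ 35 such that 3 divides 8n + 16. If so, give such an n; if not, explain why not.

n = 22

At n = 21 the value 184 is not a multiple of 3. Try n = 22: 8·22 + 16 = 192 = 64·3, which is divisible by 3.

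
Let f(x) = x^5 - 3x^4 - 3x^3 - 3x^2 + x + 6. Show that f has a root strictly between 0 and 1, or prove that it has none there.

f(0) = 6 and f(1) = -1, which have opposite signs.
As a polynomial, f is continuous on every closed interval.
By the Intermediate Value Theorem, f takes the value 0 somewhere in the open interval.

Yes, f has a root in the interval.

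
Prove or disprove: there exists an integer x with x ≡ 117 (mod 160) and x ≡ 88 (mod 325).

No such integer exists.

Both moduli are multiples of 5 = gcd(160, 325), so any solution would satisfy x ≡ 117 and x ≡ 88 modulo 5 simultaneously.
But 117 mod 5 = 2 while 88 mod 5 = 3, a contradiction.
Hence the system has no solution.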